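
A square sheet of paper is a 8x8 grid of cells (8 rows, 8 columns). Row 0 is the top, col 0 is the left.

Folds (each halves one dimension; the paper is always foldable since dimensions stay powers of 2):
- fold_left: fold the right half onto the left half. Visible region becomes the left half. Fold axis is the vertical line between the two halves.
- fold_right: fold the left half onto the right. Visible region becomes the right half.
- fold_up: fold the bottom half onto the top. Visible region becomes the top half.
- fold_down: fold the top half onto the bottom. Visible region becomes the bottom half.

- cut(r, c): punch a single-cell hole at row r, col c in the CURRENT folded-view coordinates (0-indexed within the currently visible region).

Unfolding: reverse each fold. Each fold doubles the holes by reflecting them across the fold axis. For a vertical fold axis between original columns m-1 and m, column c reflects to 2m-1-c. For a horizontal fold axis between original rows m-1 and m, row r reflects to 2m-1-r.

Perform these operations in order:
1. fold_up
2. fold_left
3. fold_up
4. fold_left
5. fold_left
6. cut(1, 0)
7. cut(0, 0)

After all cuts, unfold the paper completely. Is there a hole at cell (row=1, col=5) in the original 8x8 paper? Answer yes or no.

Op 1 fold_up: fold axis h@4; visible region now rows[0,4) x cols[0,8) = 4x8
Op 2 fold_left: fold axis v@4; visible region now rows[0,4) x cols[0,4) = 4x4
Op 3 fold_up: fold axis h@2; visible region now rows[0,2) x cols[0,4) = 2x4
Op 4 fold_left: fold axis v@2; visible region now rows[0,2) x cols[0,2) = 2x2
Op 5 fold_left: fold axis v@1; visible region now rows[0,2) x cols[0,1) = 2x1
Op 6 cut(1, 0): punch at orig (1,0); cuts so far [(1, 0)]; region rows[0,2) x cols[0,1) = 2x1
Op 7 cut(0, 0): punch at orig (0,0); cuts so far [(0, 0), (1, 0)]; region rows[0,2) x cols[0,1) = 2x1
Unfold 1 (reflect across v@1): 4 holes -> [(0, 0), (0, 1), (1, 0), (1, 1)]
Unfold 2 (reflect across v@2): 8 holes -> [(0, 0), (0, 1), (0, 2), (0, 3), (1, 0), (1, 1), (1, 2), (1, 3)]
Unfold 3 (reflect across h@2): 16 holes -> [(0, 0), (0, 1), (0, 2), (0, 3), (1, 0), (1, 1), (1, 2), (1, 3), (2, 0), (2, 1), (2, 2), (2, 3), (3, 0), (3, 1), (3, 2), (3, 3)]
Unfold 4 (reflect across v@4): 32 holes -> [(0, 0), (0, 1), (0, 2), (0, 3), (0, 4), (0, 5), (0, 6), (0, 7), (1, 0), (1, 1), (1, 2), (1, 3), (1, 4), (1, 5), (1, 6), (1, 7), (2, 0), (2, 1), (2, 2), (2, 3), (2, 4), (2, 5), (2, 6), (2, 7), (3, 0), (3, 1), (3, 2), (3, 3), (3, 4), (3, 5), (3, 6), (3, 7)]
Unfold 5 (reflect across h@4): 64 holes -> [(0, 0), (0, 1), (0, 2), (0, 3), (0, 4), (0, 5), (0, 6), (0, 7), (1, 0), (1, 1), (1, 2), (1, 3), (1, 4), (1, 5), (1, 6), (1, 7), (2, 0), (2, 1), (2, 2), (2, 3), (2, 4), (2, 5), (2, 6), (2, 7), (3, 0), (3, 1), (3, 2), (3, 3), (3, 4), (3, 5), (3, 6), (3, 7), (4, 0), (4, 1), (4, 2), (4, 3), (4, 4), (4, 5), (4, 6), (4, 7), (5, 0), (5, 1), (5, 2), (5, 3), (5, 4), (5, 5), (5, 6), (5, 7), (6, 0), (6, 1), (6, 2), (6, 3), (6, 4), (6, 5), (6, 6), (6, 7), (7, 0), (7, 1), (7, 2), (7, 3), (7, 4), (7, 5), (7, 6), (7, 7)]
Holes: [(0, 0), (0, 1), (0, 2), (0, 3), (0, 4), (0, 5), (0, 6), (0, 7), (1, 0), (1, 1), (1, 2), (1, 3), (1, 4), (1, 5), (1, 6), (1, 7), (2, 0), (2, 1), (2, 2), (2, 3), (2, 4), (2, 5), (2, 6), (2, 7), (3, 0), (3, 1), (3, 2), (3, 3), (3, 4), (3, 5), (3, 6), (3, 7), (4, 0), (4, 1), (4, 2), (4, 3), (4, 4), (4, 5), (4, 6), (4, 7), (5, 0), (5, 1), (5, 2), (5, 3), (5, 4), (5, 5), (5, 6), (5, 7), (6, 0), (6, 1), (6, 2), (6, 3), (6, 4), (6, 5), (6, 6), (6, 7), (7, 0), (7, 1), (7, 2), (7, 3), (7, 4), (7, 5), (7, 6), (7, 7)]

Answer: yes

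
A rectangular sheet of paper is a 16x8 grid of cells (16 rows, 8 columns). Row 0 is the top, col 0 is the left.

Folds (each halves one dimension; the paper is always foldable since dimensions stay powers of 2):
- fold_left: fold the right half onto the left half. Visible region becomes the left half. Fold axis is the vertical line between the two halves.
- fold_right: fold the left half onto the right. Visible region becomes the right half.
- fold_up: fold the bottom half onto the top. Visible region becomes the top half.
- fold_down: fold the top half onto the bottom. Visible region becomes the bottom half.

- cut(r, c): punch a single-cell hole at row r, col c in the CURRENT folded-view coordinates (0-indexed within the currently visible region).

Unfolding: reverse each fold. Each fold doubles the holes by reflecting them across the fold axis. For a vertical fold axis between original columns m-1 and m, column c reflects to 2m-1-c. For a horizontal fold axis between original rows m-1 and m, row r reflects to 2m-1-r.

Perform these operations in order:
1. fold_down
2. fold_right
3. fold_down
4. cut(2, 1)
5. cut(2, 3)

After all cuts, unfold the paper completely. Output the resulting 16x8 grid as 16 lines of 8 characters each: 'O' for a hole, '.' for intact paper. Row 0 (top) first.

Op 1 fold_down: fold axis h@8; visible region now rows[8,16) x cols[0,8) = 8x8
Op 2 fold_right: fold axis v@4; visible region now rows[8,16) x cols[4,8) = 8x4
Op 3 fold_down: fold axis h@12; visible region now rows[12,16) x cols[4,8) = 4x4
Op 4 cut(2, 1): punch at orig (14,5); cuts so far [(14, 5)]; region rows[12,16) x cols[4,8) = 4x4
Op 5 cut(2, 3): punch at orig (14,7); cuts so far [(14, 5), (14, 7)]; region rows[12,16) x cols[4,8) = 4x4
Unfold 1 (reflect across h@12): 4 holes -> [(9, 5), (9, 7), (14, 5), (14, 7)]
Unfold 2 (reflect across v@4): 8 holes -> [(9, 0), (9, 2), (9, 5), (9, 7), (14, 0), (14, 2), (14, 5), (14, 7)]
Unfold 3 (reflect across h@8): 16 holes -> [(1, 0), (1, 2), (1, 5), (1, 7), (6, 0), (6, 2), (6, 5), (6, 7), (9, 0), (9, 2), (9, 5), (9, 7), (14, 0), (14, 2), (14, 5), (14, 7)]

Answer: ........
O.O..O.O
........
........
........
........
O.O..O.O
........
........
O.O..O.O
........
........
........
........
O.O..O.O
........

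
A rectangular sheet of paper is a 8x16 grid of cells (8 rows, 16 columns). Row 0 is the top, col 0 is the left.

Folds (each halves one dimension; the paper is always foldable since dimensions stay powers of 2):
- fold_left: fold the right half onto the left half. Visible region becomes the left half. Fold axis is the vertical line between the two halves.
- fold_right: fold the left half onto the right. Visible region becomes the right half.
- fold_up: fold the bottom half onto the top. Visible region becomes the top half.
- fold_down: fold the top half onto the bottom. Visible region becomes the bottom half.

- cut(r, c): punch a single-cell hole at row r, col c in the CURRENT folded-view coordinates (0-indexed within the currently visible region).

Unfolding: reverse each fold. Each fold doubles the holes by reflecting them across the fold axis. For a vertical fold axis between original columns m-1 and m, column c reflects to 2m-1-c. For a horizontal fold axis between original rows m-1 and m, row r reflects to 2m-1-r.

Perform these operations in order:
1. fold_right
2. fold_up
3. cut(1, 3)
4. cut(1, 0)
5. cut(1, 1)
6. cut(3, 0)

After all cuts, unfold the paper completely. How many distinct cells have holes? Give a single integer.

Op 1 fold_right: fold axis v@8; visible region now rows[0,8) x cols[8,16) = 8x8
Op 2 fold_up: fold axis h@4; visible region now rows[0,4) x cols[8,16) = 4x8
Op 3 cut(1, 3): punch at orig (1,11); cuts so far [(1, 11)]; region rows[0,4) x cols[8,16) = 4x8
Op 4 cut(1, 0): punch at orig (1,8); cuts so far [(1, 8), (1, 11)]; region rows[0,4) x cols[8,16) = 4x8
Op 5 cut(1, 1): punch at orig (1,9); cuts so far [(1, 8), (1, 9), (1, 11)]; region rows[0,4) x cols[8,16) = 4x8
Op 6 cut(3, 0): punch at orig (3,8); cuts so far [(1, 8), (1, 9), (1, 11), (3, 8)]; region rows[0,4) x cols[8,16) = 4x8
Unfold 1 (reflect across h@4): 8 holes -> [(1, 8), (1, 9), (1, 11), (3, 8), (4, 8), (6, 8), (6, 9), (6, 11)]
Unfold 2 (reflect across v@8): 16 holes -> [(1, 4), (1, 6), (1, 7), (1, 8), (1, 9), (1, 11), (3, 7), (3, 8), (4, 7), (4, 8), (6, 4), (6, 6), (6, 7), (6, 8), (6, 9), (6, 11)]

Answer: 16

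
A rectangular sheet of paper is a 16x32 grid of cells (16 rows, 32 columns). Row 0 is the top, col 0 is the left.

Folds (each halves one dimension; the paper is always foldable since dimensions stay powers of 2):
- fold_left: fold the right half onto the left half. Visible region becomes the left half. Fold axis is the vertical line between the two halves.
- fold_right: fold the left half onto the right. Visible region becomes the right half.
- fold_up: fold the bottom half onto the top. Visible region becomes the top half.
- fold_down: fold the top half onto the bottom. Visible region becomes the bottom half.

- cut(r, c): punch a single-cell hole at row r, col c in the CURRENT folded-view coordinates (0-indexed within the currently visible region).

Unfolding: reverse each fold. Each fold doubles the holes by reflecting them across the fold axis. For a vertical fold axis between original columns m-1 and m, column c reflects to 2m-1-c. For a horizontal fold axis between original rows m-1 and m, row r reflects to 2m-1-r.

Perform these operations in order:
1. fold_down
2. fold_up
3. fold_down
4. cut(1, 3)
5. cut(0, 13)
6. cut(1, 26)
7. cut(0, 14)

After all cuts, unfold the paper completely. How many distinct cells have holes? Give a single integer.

Answer: 32

Derivation:
Op 1 fold_down: fold axis h@8; visible region now rows[8,16) x cols[0,32) = 8x32
Op 2 fold_up: fold axis h@12; visible region now rows[8,12) x cols[0,32) = 4x32
Op 3 fold_down: fold axis h@10; visible region now rows[10,12) x cols[0,32) = 2x32
Op 4 cut(1, 3): punch at orig (11,3); cuts so far [(11, 3)]; region rows[10,12) x cols[0,32) = 2x32
Op 5 cut(0, 13): punch at orig (10,13); cuts so far [(10, 13), (11, 3)]; region rows[10,12) x cols[0,32) = 2x32
Op 6 cut(1, 26): punch at orig (11,26); cuts so far [(10, 13), (11, 3), (11, 26)]; region rows[10,12) x cols[0,32) = 2x32
Op 7 cut(0, 14): punch at orig (10,14); cuts so far [(10, 13), (10, 14), (11, 3), (11, 26)]; region rows[10,12) x cols[0,32) = 2x32
Unfold 1 (reflect across h@10): 8 holes -> [(8, 3), (8, 26), (9, 13), (9, 14), (10, 13), (10, 14), (11, 3), (11, 26)]
Unfold 2 (reflect across h@12): 16 holes -> [(8, 3), (8, 26), (9, 13), (9, 14), (10, 13), (10, 14), (11, 3), (11, 26), (12, 3), (12, 26), (13, 13), (13, 14), (14, 13), (14, 14), (15, 3), (15, 26)]
Unfold 3 (reflect across h@8): 32 holes -> [(0, 3), (0, 26), (1, 13), (1, 14), (2, 13), (2, 14), (3, 3), (3, 26), (4, 3), (4, 26), (5, 13), (5, 14), (6, 13), (6, 14), (7, 3), (7, 26), (8, 3), (8, 26), (9, 13), (9, 14), (10, 13), (10, 14), (11, 3), (11, 26), (12, 3), (12, 26), (13, 13), (13, 14), (14, 13), (14, 14), (15, 3), (15, 26)]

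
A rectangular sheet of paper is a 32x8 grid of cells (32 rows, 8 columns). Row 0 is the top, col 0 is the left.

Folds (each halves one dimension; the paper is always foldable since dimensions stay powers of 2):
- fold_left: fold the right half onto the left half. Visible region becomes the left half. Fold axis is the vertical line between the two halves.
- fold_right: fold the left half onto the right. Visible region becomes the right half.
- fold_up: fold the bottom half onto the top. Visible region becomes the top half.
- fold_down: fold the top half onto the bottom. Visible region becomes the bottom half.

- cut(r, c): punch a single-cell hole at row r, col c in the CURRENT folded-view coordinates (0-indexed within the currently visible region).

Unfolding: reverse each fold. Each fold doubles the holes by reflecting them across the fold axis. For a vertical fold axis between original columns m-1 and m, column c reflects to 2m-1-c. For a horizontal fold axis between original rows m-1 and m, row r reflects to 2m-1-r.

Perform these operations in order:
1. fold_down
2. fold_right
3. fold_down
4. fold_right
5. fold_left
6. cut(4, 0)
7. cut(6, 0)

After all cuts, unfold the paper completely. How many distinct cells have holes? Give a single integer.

Answer: 64

Derivation:
Op 1 fold_down: fold axis h@16; visible region now rows[16,32) x cols[0,8) = 16x8
Op 2 fold_right: fold axis v@4; visible region now rows[16,32) x cols[4,8) = 16x4
Op 3 fold_down: fold axis h@24; visible region now rows[24,32) x cols[4,8) = 8x4
Op 4 fold_right: fold axis v@6; visible region now rows[24,32) x cols[6,8) = 8x2
Op 5 fold_left: fold axis v@7; visible region now rows[24,32) x cols[6,7) = 8x1
Op 6 cut(4, 0): punch at orig (28,6); cuts so far [(28, 6)]; region rows[24,32) x cols[6,7) = 8x1
Op 7 cut(6, 0): punch at orig (30,6); cuts so far [(28, 6), (30, 6)]; region rows[24,32) x cols[6,7) = 8x1
Unfold 1 (reflect across v@7): 4 holes -> [(28, 6), (28, 7), (30, 6), (30, 7)]
Unfold 2 (reflect across v@6): 8 holes -> [(28, 4), (28, 5), (28, 6), (28, 7), (30, 4), (30, 5), (30, 6), (30, 7)]
Unfold 3 (reflect across h@24): 16 holes -> [(17, 4), (17, 5), (17, 6), (17, 7), (19, 4), (19, 5), (19, 6), (19, 7), (28, 4), (28, 5), (28, 6), (28, 7), (30, 4), (30, 5), (30, 6), (30, 7)]
Unfold 4 (reflect across v@4): 32 holes -> [(17, 0), (17, 1), (17, 2), (17, 3), (17, 4), (17, 5), (17, 6), (17, 7), (19, 0), (19, 1), (19, 2), (19, 3), (19, 4), (19, 5), (19, 6), (19, 7), (28, 0), (28, 1), (28, 2), (28, 3), (28, 4), (28, 5), (28, 6), (28, 7), (30, 0), (30, 1), (30, 2), (30, 3), (30, 4), (30, 5), (30, 6), (30, 7)]
Unfold 5 (reflect across h@16): 64 holes -> [(1, 0), (1, 1), (1, 2), (1, 3), (1, 4), (1, 5), (1, 6), (1, 7), (3, 0), (3, 1), (3, 2), (3, 3), (3, 4), (3, 5), (3, 6), (3, 7), (12, 0), (12, 1), (12, 2), (12, 3), (12, 4), (12, 5), (12, 6), (12, 7), (14, 0), (14, 1), (14, 2), (14, 3), (14, 4), (14, 5), (14, 6), (14, 7), (17, 0), (17, 1), (17, 2), (17, 3), (17, 4), (17, 5), (17, 6), (17, 7), (19, 0), (19, 1), (19, 2), (19, 3), (19, 4), (19, 5), (19, 6), (19, 7), (28, 0), (28, 1), (28, 2), (28, 3), (28, 4), (28, 5), (28, 6), (28, 7), (30, 0), (30, 1), (30, 2), (30, 3), (30, 4), (30, 5), (30, 6), (30, 7)]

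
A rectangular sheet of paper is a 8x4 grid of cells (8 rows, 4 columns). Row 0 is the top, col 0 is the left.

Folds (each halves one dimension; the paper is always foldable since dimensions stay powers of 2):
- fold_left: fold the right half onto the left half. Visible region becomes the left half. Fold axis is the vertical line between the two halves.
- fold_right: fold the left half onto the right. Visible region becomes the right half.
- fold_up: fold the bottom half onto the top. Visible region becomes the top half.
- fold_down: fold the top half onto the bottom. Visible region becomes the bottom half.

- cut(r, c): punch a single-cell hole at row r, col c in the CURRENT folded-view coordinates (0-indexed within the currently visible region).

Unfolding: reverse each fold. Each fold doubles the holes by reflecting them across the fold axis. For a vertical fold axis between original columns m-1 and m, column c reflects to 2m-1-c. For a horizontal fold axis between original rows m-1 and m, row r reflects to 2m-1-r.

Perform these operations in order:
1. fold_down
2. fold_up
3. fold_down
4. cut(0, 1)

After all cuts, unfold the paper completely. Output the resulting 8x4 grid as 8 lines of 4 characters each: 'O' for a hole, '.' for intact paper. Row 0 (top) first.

Answer: .O..
.O..
.O..
.O..
.O..
.O..
.O..
.O..

Derivation:
Op 1 fold_down: fold axis h@4; visible region now rows[4,8) x cols[0,4) = 4x4
Op 2 fold_up: fold axis h@6; visible region now rows[4,6) x cols[0,4) = 2x4
Op 3 fold_down: fold axis h@5; visible region now rows[5,6) x cols[0,4) = 1x4
Op 4 cut(0, 1): punch at orig (5,1); cuts so far [(5, 1)]; region rows[5,6) x cols[0,4) = 1x4
Unfold 1 (reflect across h@5): 2 holes -> [(4, 1), (5, 1)]
Unfold 2 (reflect across h@6): 4 holes -> [(4, 1), (5, 1), (6, 1), (7, 1)]
Unfold 3 (reflect across h@4): 8 holes -> [(0, 1), (1, 1), (2, 1), (3, 1), (4, 1), (5, 1), (6, 1), (7, 1)]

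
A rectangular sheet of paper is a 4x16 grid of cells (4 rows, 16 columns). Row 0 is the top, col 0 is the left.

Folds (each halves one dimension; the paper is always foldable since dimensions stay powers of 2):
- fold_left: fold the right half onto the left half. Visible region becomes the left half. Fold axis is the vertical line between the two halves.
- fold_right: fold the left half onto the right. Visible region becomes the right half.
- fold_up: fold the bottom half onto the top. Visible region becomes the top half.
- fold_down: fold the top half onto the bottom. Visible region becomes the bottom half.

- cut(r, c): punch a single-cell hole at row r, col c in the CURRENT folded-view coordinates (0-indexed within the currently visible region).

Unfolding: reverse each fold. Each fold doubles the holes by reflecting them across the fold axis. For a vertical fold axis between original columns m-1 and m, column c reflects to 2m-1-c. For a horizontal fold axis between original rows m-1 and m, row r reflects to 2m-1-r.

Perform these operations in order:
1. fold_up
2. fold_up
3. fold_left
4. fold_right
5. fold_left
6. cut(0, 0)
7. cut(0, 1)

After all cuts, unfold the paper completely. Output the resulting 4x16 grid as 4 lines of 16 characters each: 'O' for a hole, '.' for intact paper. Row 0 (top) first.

Op 1 fold_up: fold axis h@2; visible region now rows[0,2) x cols[0,16) = 2x16
Op 2 fold_up: fold axis h@1; visible region now rows[0,1) x cols[0,16) = 1x16
Op 3 fold_left: fold axis v@8; visible region now rows[0,1) x cols[0,8) = 1x8
Op 4 fold_right: fold axis v@4; visible region now rows[0,1) x cols[4,8) = 1x4
Op 5 fold_left: fold axis v@6; visible region now rows[0,1) x cols[4,6) = 1x2
Op 6 cut(0, 0): punch at orig (0,4); cuts so far [(0, 4)]; region rows[0,1) x cols[4,6) = 1x2
Op 7 cut(0, 1): punch at orig (0,5); cuts so far [(0, 4), (0, 5)]; region rows[0,1) x cols[4,6) = 1x2
Unfold 1 (reflect across v@6): 4 holes -> [(0, 4), (0, 5), (0, 6), (0, 7)]
Unfold 2 (reflect across v@4): 8 holes -> [(0, 0), (0, 1), (0, 2), (0, 3), (0, 4), (0, 5), (0, 6), (0, 7)]
Unfold 3 (reflect across v@8): 16 holes -> [(0, 0), (0, 1), (0, 2), (0, 3), (0, 4), (0, 5), (0, 6), (0, 7), (0, 8), (0, 9), (0, 10), (0, 11), (0, 12), (0, 13), (0, 14), (0, 15)]
Unfold 4 (reflect across h@1): 32 holes -> [(0, 0), (0, 1), (0, 2), (0, 3), (0, 4), (0, 5), (0, 6), (0, 7), (0, 8), (0, 9), (0, 10), (0, 11), (0, 12), (0, 13), (0, 14), (0, 15), (1, 0), (1, 1), (1, 2), (1, 3), (1, 4), (1, 5), (1, 6), (1, 7), (1, 8), (1, 9), (1, 10), (1, 11), (1, 12), (1, 13), (1, 14), (1, 15)]
Unfold 5 (reflect across h@2): 64 holes -> [(0, 0), (0, 1), (0, 2), (0, 3), (0, 4), (0, 5), (0, 6), (0, 7), (0, 8), (0, 9), (0, 10), (0, 11), (0, 12), (0, 13), (0, 14), (0, 15), (1, 0), (1, 1), (1, 2), (1, 3), (1, 4), (1, 5), (1, 6), (1, 7), (1, 8), (1, 9), (1, 10), (1, 11), (1, 12), (1, 13), (1, 14), (1, 15), (2, 0), (2, 1), (2, 2), (2, 3), (2, 4), (2, 5), (2, 6), (2, 7), (2, 8), (2, 9), (2, 10), (2, 11), (2, 12), (2, 13), (2, 14), (2, 15), (3, 0), (3, 1), (3, 2), (3, 3), (3, 4), (3, 5), (3, 6), (3, 7), (3, 8), (3, 9), (3, 10), (3, 11), (3, 12), (3, 13), (3, 14), (3, 15)]

Answer: OOOOOOOOOOOOOOOO
OOOOOOOOOOOOOOOO
OOOOOOOOOOOOOOOO
OOOOOOOOOOOOOOOO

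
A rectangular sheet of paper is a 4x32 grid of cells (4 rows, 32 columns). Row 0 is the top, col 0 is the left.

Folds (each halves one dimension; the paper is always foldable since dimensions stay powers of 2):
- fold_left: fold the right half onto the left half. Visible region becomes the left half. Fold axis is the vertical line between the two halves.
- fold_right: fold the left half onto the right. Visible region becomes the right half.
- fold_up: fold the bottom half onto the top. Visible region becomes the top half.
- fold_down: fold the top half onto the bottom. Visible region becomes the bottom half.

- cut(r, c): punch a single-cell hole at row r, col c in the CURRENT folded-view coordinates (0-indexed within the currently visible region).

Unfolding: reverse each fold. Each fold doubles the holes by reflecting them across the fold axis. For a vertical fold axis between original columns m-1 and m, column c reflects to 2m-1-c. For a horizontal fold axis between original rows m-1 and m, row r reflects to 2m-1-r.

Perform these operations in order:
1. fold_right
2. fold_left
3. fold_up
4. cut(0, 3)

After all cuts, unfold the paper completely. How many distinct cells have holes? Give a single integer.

Answer: 8

Derivation:
Op 1 fold_right: fold axis v@16; visible region now rows[0,4) x cols[16,32) = 4x16
Op 2 fold_left: fold axis v@24; visible region now rows[0,4) x cols[16,24) = 4x8
Op 3 fold_up: fold axis h@2; visible region now rows[0,2) x cols[16,24) = 2x8
Op 4 cut(0, 3): punch at orig (0,19); cuts so far [(0, 19)]; region rows[0,2) x cols[16,24) = 2x8
Unfold 1 (reflect across h@2): 2 holes -> [(0, 19), (3, 19)]
Unfold 2 (reflect across v@24): 4 holes -> [(0, 19), (0, 28), (3, 19), (3, 28)]
Unfold 3 (reflect across v@16): 8 holes -> [(0, 3), (0, 12), (0, 19), (0, 28), (3, 3), (3, 12), (3, 19), (3, 28)]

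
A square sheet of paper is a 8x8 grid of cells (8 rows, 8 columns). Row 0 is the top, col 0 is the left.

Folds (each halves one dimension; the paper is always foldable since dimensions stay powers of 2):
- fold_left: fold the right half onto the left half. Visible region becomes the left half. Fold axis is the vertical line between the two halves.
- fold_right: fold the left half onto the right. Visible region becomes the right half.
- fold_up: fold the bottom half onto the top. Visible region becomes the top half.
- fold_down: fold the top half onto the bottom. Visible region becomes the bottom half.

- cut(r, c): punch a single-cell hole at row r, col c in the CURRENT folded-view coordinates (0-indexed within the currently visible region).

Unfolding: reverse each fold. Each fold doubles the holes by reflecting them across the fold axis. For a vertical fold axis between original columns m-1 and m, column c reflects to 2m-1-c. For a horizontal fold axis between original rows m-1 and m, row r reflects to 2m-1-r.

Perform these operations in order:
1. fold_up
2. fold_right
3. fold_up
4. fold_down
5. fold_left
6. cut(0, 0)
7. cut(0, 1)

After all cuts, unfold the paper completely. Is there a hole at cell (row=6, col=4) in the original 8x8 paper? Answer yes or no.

Answer: yes

Derivation:
Op 1 fold_up: fold axis h@4; visible region now rows[0,4) x cols[0,8) = 4x8
Op 2 fold_right: fold axis v@4; visible region now rows[0,4) x cols[4,8) = 4x4
Op 3 fold_up: fold axis h@2; visible region now rows[0,2) x cols[4,8) = 2x4
Op 4 fold_down: fold axis h@1; visible region now rows[1,2) x cols[4,8) = 1x4
Op 5 fold_left: fold axis v@6; visible region now rows[1,2) x cols[4,6) = 1x2
Op 6 cut(0, 0): punch at orig (1,4); cuts so far [(1, 4)]; region rows[1,2) x cols[4,6) = 1x2
Op 7 cut(0, 1): punch at orig (1,5); cuts so far [(1, 4), (1, 5)]; region rows[1,2) x cols[4,6) = 1x2
Unfold 1 (reflect across v@6): 4 holes -> [(1, 4), (1, 5), (1, 6), (1, 7)]
Unfold 2 (reflect across h@1): 8 holes -> [(0, 4), (0, 5), (0, 6), (0, 7), (1, 4), (1, 5), (1, 6), (1, 7)]
Unfold 3 (reflect across h@2): 16 holes -> [(0, 4), (0, 5), (0, 6), (0, 7), (1, 4), (1, 5), (1, 6), (1, 7), (2, 4), (2, 5), (2, 6), (2, 7), (3, 4), (3, 5), (3, 6), (3, 7)]
Unfold 4 (reflect across v@4): 32 holes -> [(0, 0), (0, 1), (0, 2), (0, 3), (0, 4), (0, 5), (0, 6), (0, 7), (1, 0), (1, 1), (1, 2), (1, 3), (1, 4), (1, 5), (1, 6), (1, 7), (2, 0), (2, 1), (2, 2), (2, 3), (2, 4), (2, 5), (2, 6), (2, 7), (3, 0), (3, 1), (3, 2), (3, 3), (3, 4), (3, 5), (3, 6), (3, 7)]
Unfold 5 (reflect across h@4): 64 holes -> [(0, 0), (0, 1), (0, 2), (0, 3), (0, 4), (0, 5), (0, 6), (0, 7), (1, 0), (1, 1), (1, 2), (1, 3), (1, 4), (1, 5), (1, 6), (1, 7), (2, 0), (2, 1), (2, 2), (2, 3), (2, 4), (2, 5), (2, 6), (2, 7), (3, 0), (3, 1), (3, 2), (3, 3), (3, 4), (3, 5), (3, 6), (3, 7), (4, 0), (4, 1), (4, 2), (4, 3), (4, 4), (4, 5), (4, 6), (4, 7), (5, 0), (5, 1), (5, 2), (5, 3), (5, 4), (5, 5), (5, 6), (5, 7), (6, 0), (6, 1), (6, 2), (6, 3), (6, 4), (6, 5), (6, 6), (6, 7), (7, 0), (7, 1), (7, 2), (7, 3), (7, 4), (7, 5), (7, 6), (7, 7)]
Holes: [(0, 0), (0, 1), (0, 2), (0, 3), (0, 4), (0, 5), (0, 6), (0, 7), (1, 0), (1, 1), (1, 2), (1, 3), (1, 4), (1, 5), (1, 6), (1, 7), (2, 0), (2, 1), (2, 2), (2, 3), (2, 4), (2, 5), (2, 6), (2, 7), (3, 0), (3, 1), (3, 2), (3, 3), (3, 4), (3, 5), (3, 6), (3, 7), (4, 0), (4, 1), (4, 2), (4, 3), (4, 4), (4, 5), (4, 6), (4, 7), (5, 0), (5, 1), (5, 2), (5, 3), (5, 4), (5, 5), (5, 6), (5, 7), (6, 0), (6, 1), (6, 2), (6, 3), (6, 4), (6, 5), (6, 6), (6, 7), (7, 0), (7, 1), (7, 2), (7, 3), (7, 4), (7, 5), (7, 6), (7, 7)]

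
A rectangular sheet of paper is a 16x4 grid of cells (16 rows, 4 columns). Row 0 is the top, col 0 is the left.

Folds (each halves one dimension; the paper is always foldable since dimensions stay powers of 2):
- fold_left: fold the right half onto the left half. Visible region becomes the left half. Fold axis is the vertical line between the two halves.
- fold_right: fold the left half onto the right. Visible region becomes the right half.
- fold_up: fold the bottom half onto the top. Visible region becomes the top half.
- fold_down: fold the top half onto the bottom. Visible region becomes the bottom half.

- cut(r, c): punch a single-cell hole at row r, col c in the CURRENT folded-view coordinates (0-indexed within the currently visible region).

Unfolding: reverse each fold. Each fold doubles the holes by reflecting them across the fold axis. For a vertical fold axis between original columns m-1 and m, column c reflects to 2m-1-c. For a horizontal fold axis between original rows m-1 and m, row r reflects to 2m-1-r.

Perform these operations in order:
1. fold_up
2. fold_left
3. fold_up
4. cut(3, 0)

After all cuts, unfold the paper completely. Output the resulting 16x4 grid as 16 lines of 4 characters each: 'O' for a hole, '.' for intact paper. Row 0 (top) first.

Answer: ....
....
....
O..O
O..O
....
....
....
....
....
....
O..O
O..O
....
....
....

Derivation:
Op 1 fold_up: fold axis h@8; visible region now rows[0,8) x cols[0,4) = 8x4
Op 2 fold_left: fold axis v@2; visible region now rows[0,8) x cols[0,2) = 8x2
Op 3 fold_up: fold axis h@4; visible region now rows[0,4) x cols[0,2) = 4x2
Op 4 cut(3, 0): punch at orig (3,0); cuts so far [(3, 0)]; region rows[0,4) x cols[0,2) = 4x2
Unfold 1 (reflect across h@4): 2 holes -> [(3, 0), (4, 0)]
Unfold 2 (reflect across v@2): 4 holes -> [(3, 0), (3, 3), (4, 0), (4, 3)]
Unfold 3 (reflect across h@8): 8 holes -> [(3, 0), (3, 3), (4, 0), (4, 3), (11, 0), (11, 3), (12, 0), (12, 3)]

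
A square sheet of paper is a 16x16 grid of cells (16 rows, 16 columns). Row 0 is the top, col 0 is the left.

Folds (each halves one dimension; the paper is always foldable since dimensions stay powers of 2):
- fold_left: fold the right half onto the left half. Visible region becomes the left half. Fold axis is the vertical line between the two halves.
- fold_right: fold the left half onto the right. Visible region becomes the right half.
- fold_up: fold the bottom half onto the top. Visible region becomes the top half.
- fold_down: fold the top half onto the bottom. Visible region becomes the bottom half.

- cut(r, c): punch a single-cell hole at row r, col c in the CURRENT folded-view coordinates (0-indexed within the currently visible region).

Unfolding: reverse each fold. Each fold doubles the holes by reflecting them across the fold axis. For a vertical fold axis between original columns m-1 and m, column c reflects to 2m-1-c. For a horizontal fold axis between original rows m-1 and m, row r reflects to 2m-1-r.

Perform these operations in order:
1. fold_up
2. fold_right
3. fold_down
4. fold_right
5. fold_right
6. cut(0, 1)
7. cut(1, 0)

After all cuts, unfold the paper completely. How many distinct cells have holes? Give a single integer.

Op 1 fold_up: fold axis h@8; visible region now rows[0,8) x cols[0,16) = 8x16
Op 2 fold_right: fold axis v@8; visible region now rows[0,8) x cols[8,16) = 8x8
Op 3 fold_down: fold axis h@4; visible region now rows[4,8) x cols[8,16) = 4x8
Op 4 fold_right: fold axis v@12; visible region now rows[4,8) x cols[12,16) = 4x4
Op 5 fold_right: fold axis v@14; visible region now rows[4,8) x cols[14,16) = 4x2
Op 6 cut(0, 1): punch at orig (4,15); cuts so far [(4, 15)]; region rows[4,8) x cols[14,16) = 4x2
Op 7 cut(1, 0): punch at orig (5,14); cuts so far [(4, 15), (5, 14)]; region rows[4,8) x cols[14,16) = 4x2
Unfold 1 (reflect across v@14): 4 holes -> [(4, 12), (4, 15), (5, 13), (5, 14)]
Unfold 2 (reflect across v@12): 8 holes -> [(4, 8), (4, 11), (4, 12), (4, 15), (5, 9), (5, 10), (5, 13), (5, 14)]
Unfold 3 (reflect across h@4): 16 holes -> [(2, 9), (2, 10), (2, 13), (2, 14), (3, 8), (3, 11), (3, 12), (3, 15), (4, 8), (4, 11), (4, 12), (4, 15), (5, 9), (5, 10), (5, 13), (5, 14)]
Unfold 4 (reflect across v@8): 32 holes -> [(2, 1), (2, 2), (2, 5), (2, 6), (2, 9), (2, 10), (2, 13), (2, 14), (3, 0), (3, 3), (3, 4), (3, 7), (3, 8), (3, 11), (3, 12), (3, 15), (4, 0), (4, 3), (4, 4), (4, 7), (4, 8), (4, 11), (4, 12), (4, 15), (5, 1), (5, 2), (5, 5), (5, 6), (5, 9), (5, 10), (5, 13), (5, 14)]
Unfold 5 (reflect across h@8): 64 holes -> [(2, 1), (2, 2), (2, 5), (2, 6), (2, 9), (2, 10), (2, 13), (2, 14), (3, 0), (3, 3), (3, 4), (3, 7), (3, 8), (3, 11), (3, 12), (3, 15), (4, 0), (4, 3), (4, 4), (4, 7), (4, 8), (4, 11), (4, 12), (4, 15), (5, 1), (5, 2), (5, 5), (5, 6), (5, 9), (5, 10), (5, 13), (5, 14), (10, 1), (10, 2), (10, 5), (10, 6), (10, 9), (10, 10), (10, 13), (10, 14), (11, 0), (11, 3), (11, 4), (11, 7), (11, 8), (11, 11), (11, 12), (11, 15), (12, 0), (12, 3), (12, 4), (12, 7), (12, 8), (12, 11), (12, 12), (12, 15), (13, 1), (13, 2), (13, 5), (13, 6), (13, 9), (13, 10), (13, 13), (13, 14)]

Answer: 64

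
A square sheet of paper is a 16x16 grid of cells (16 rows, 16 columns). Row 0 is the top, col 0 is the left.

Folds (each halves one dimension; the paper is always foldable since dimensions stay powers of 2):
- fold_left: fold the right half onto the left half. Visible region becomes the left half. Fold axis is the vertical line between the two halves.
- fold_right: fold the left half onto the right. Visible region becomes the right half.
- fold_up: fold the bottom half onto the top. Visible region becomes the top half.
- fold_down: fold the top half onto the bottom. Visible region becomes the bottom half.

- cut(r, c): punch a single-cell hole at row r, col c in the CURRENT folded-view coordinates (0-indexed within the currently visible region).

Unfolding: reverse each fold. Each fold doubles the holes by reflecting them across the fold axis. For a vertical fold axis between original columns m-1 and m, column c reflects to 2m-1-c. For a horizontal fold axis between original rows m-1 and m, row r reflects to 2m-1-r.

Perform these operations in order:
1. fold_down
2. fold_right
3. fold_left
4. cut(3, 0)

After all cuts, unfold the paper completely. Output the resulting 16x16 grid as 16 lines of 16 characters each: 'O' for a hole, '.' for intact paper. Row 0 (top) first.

Op 1 fold_down: fold axis h@8; visible region now rows[8,16) x cols[0,16) = 8x16
Op 2 fold_right: fold axis v@8; visible region now rows[8,16) x cols[8,16) = 8x8
Op 3 fold_left: fold axis v@12; visible region now rows[8,16) x cols[8,12) = 8x4
Op 4 cut(3, 0): punch at orig (11,8); cuts so far [(11, 8)]; region rows[8,16) x cols[8,12) = 8x4
Unfold 1 (reflect across v@12): 2 holes -> [(11, 8), (11, 15)]
Unfold 2 (reflect across v@8): 4 holes -> [(11, 0), (11, 7), (11, 8), (11, 15)]
Unfold 3 (reflect across h@8): 8 holes -> [(4, 0), (4, 7), (4, 8), (4, 15), (11, 0), (11, 7), (11, 8), (11, 15)]

Answer: ................
................
................
................
O......OO......O
................
................
................
................
................
................
O......OO......O
................
................
................
................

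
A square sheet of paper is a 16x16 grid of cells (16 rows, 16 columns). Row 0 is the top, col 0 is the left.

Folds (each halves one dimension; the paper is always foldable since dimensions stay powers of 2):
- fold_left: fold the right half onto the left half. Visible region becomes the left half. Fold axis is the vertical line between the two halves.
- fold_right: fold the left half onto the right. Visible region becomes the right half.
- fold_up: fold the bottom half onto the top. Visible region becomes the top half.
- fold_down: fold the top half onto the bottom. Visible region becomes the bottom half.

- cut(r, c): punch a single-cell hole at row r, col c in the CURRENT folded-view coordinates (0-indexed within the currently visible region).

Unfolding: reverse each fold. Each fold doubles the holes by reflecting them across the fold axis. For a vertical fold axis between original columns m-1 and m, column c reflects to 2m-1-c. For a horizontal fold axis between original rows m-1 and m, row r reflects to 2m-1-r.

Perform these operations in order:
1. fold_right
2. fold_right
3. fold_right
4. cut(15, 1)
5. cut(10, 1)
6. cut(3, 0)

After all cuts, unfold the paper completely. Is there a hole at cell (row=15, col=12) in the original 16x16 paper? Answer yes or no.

Answer: yes

Derivation:
Op 1 fold_right: fold axis v@8; visible region now rows[0,16) x cols[8,16) = 16x8
Op 2 fold_right: fold axis v@12; visible region now rows[0,16) x cols[12,16) = 16x4
Op 3 fold_right: fold axis v@14; visible region now rows[0,16) x cols[14,16) = 16x2
Op 4 cut(15, 1): punch at orig (15,15); cuts so far [(15, 15)]; region rows[0,16) x cols[14,16) = 16x2
Op 5 cut(10, 1): punch at orig (10,15); cuts so far [(10, 15), (15, 15)]; region rows[0,16) x cols[14,16) = 16x2
Op 6 cut(3, 0): punch at orig (3,14); cuts so far [(3, 14), (10, 15), (15, 15)]; region rows[0,16) x cols[14,16) = 16x2
Unfold 1 (reflect across v@14): 6 holes -> [(3, 13), (3, 14), (10, 12), (10, 15), (15, 12), (15, 15)]
Unfold 2 (reflect across v@12): 12 holes -> [(3, 9), (3, 10), (3, 13), (3, 14), (10, 8), (10, 11), (10, 12), (10, 15), (15, 8), (15, 11), (15, 12), (15, 15)]
Unfold 3 (reflect across v@8): 24 holes -> [(3, 1), (3, 2), (3, 5), (3, 6), (3, 9), (3, 10), (3, 13), (3, 14), (10, 0), (10, 3), (10, 4), (10, 7), (10, 8), (10, 11), (10, 12), (10, 15), (15, 0), (15, 3), (15, 4), (15, 7), (15, 8), (15, 11), (15, 12), (15, 15)]
Holes: [(3, 1), (3, 2), (3, 5), (3, 6), (3, 9), (3, 10), (3, 13), (3, 14), (10, 0), (10, 3), (10, 4), (10, 7), (10, 8), (10, 11), (10, 12), (10, 15), (15, 0), (15, 3), (15, 4), (15, 7), (15, 8), (15, 11), (15, 12), (15, 15)]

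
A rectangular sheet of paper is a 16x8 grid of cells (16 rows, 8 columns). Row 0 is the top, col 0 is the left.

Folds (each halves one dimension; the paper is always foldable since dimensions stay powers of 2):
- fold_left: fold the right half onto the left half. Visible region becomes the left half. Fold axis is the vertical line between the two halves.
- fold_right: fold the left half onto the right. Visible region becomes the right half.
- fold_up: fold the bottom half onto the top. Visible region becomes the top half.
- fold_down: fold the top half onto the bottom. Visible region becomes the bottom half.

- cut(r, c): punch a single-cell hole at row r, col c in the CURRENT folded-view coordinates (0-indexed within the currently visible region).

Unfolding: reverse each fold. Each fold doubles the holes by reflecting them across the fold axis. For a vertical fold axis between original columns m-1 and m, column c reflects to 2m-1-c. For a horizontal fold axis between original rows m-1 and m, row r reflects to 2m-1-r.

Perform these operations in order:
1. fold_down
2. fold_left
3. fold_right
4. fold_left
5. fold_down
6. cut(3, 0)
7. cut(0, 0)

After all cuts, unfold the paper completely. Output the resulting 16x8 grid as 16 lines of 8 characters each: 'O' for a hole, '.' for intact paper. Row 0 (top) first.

Answer: OOOOOOOO
........
........
OOOOOOOO
OOOOOOOO
........
........
OOOOOOOO
OOOOOOOO
........
........
OOOOOOOO
OOOOOOOO
........
........
OOOOOOOO

Derivation:
Op 1 fold_down: fold axis h@8; visible region now rows[8,16) x cols[0,8) = 8x8
Op 2 fold_left: fold axis v@4; visible region now rows[8,16) x cols[0,4) = 8x4
Op 3 fold_right: fold axis v@2; visible region now rows[8,16) x cols[2,4) = 8x2
Op 4 fold_left: fold axis v@3; visible region now rows[8,16) x cols[2,3) = 8x1
Op 5 fold_down: fold axis h@12; visible region now rows[12,16) x cols[2,3) = 4x1
Op 6 cut(3, 0): punch at orig (15,2); cuts so far [(15, 2)]; region rows[12,16) x cols[2,3) = 4x1
Op 7 cut(0, 0): punch at orig (12,2); cuts so far [(12, 2), (15, 2)]; region rows[12,16) x cols[2,3) = 4x1
Unfold 1 (reflect across h@12): 4 holes -> [(8, 2), (11, 2), (12, 2), (15, 2)]
Unfold 2 (reflect across v@3): 8 holes -> [(8, 2), (8, 3), (11, 2), (11, 3), (12, 2), (12, 3), (15, 2), (15, 3)]
Unfold 3 (reflect across v@2): 16 holes -> [(8, 0), (8, 1), (8, 2), (8, 3), (11, 0), (11, 1), (11, 2), (11, 3), (12, 0), (12, 1), (12, 2), (12, 3), (15, 0), (15, 1), (15, 2), (15, 3)]
Unfold 4 (reflect across v@4): 32 holes -> [(8, 0), (8, 1), (8, 2), (8, 3), (8, 4), (8, 5), (8, 6), (8, 7), (11, 0), (11, 1), (11, 2), (11, 3), (11, 4), (11, 5), (11, 6), (11, 7), (12, 0), (12, 1), (12, 2), (12, 3), (12, 4), (12, 5), (12, 6), (12, 7), (15, 0), (15, 1), (15, 2), (15, 3), (15, 4), (15, 5), (15, 6), (15, 7)]
Unfold 5 (reflect across h@8): 64 holes -> [(0, 0), (0, 1), (0, 2), (0, 3), (0, 4), (0, 5), (0, 6), (0, 7), (3, 0), (3, 1), (3, 2), (3, 3), (3, 4), (3, 5), (3, 6), (3, 7), (4, 0), (4, 1), (4, 2), (4, 3), (4, 4), (4, 5), (4, 6), (4, 7), (7, 0), (7, 1), (7, 2), (7, 3), (7, 4), (7, 5), (7, 6), (7, 7), (8, 0), (8, 1), (8, 2), (8, 3), (8, 4), (8, 5), (8, 6), (8, 7), (11, 0), (11, 1), (11, 2), (11, 3), (11, 4), (11, 5), (11, 6), (11, 7), (12, 0), (12, 1), (12, 2), (12, 3), (12, 4), (12, 5), (12, 6), (12, 7), (15, 0), (15, 1), (15, 2), (15, 3), (15, 4), (15, 5), (15, 6), (15, 7)]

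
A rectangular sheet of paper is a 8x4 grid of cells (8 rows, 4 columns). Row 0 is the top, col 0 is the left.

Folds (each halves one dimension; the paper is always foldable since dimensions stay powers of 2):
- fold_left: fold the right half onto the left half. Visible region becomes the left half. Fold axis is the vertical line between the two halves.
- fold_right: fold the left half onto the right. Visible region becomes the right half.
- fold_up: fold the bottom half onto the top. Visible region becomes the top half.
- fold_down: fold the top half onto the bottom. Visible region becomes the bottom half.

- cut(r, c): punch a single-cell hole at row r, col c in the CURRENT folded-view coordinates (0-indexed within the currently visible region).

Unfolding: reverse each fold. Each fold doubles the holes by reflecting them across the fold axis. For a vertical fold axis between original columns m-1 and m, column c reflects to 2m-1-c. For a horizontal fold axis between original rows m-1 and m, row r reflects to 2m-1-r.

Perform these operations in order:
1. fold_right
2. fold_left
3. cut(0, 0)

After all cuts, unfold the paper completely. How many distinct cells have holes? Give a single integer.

Op 1 fold_right: fold axis v@2; visible region now rows[0,8) x cols[2,4) = 8x2
Op 2 fold_left: fold axis v@3; visible region now rows[0,8) x cols[2,3) = 8x1
Op 3 cut(0, 0): punch at orig (0,2); cuts so far [(0, 2)]; region rows[0,8) x cols[2,3) = 8x1
Unfold 1 (reflect across v@3): 2 holes -> [(0, 2), (0, 3)]
Unfold 2 (reflect across v@2): 4 holes -> [(0, 0), (0, 1), (0, 2), (0, 3)]

Answer: 4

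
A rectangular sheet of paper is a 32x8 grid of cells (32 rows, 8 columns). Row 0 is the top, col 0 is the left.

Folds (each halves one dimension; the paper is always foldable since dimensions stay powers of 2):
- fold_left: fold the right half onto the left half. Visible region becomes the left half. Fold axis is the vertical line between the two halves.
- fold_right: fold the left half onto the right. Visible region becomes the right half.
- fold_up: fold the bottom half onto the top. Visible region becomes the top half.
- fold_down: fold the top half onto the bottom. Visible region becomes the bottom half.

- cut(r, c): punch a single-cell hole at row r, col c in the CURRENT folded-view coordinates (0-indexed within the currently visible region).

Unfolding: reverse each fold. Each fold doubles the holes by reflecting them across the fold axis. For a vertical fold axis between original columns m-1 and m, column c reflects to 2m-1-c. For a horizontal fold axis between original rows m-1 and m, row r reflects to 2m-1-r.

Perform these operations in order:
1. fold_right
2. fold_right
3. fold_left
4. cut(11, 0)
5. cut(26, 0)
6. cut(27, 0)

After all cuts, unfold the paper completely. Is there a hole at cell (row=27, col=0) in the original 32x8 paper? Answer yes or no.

Answer: yes

Derivation:
Op 1 fold_right: fold axis v@4; visible region now rows[0,32) x cols[4,8) = 32x4
Op 2 fold_right: fold axis v@6; visible region now rows[0,32) x cols[6,8) = 32x2
Op 3 fold_left: fold axis v@7; visible region now rows[0,32) x cols[6,7) = 32x1
Op 4 cut(11, 0): punch at orig (11,6); cuts so far [(11, 6)]; region rows[0,32) x cols[6,7) = 32x1
Op 5 cut(26, 0): punch at orig (26,6); cuts so far [(11, 6), (26, 6)]; region rows[0,32) x cols[6,7) = 32x1
Op 6 cut(27, 0): punch at orig (27,6); cuts so far [(11, 6), (26, 6), (27, 6)]; region rows[0,32) x cols[6,7) = 32x1
Unfold 1 (reflect across v@7): 6 holes -> [(11, 6), (11, 7), (26, 6), (26, 7), (27, 6), (27, 7)]
Unfold 2 (reflect across v@6): 12 holes -> [(11, 4), (11, 5), (11, 6), (11, 7), (26, 4), (26, 5), (26, 6), (26, 7), (27, 4), (27, 5), (27, 6), (27, 7)]
Unfold 3 (reflect across v@4): 24 holes -> [(11, 0), (11, 1), (11, 2), (11, 3), (11, 4), (11, 5), (11, 6), (11, 7), (26, 0), (26, 1), (26, 2), (26, 3), (26, 4), (26, 5), (26, 6), (26, 7), (27, 0), (27, 1), (27, 2), (27, 3), (27, 4), (27, 5), (27, 6), (27, 7)]
Holes: [(11, 0), (11, 1), (11, 2), (11, 3), (11, 4), (11, 5), (11, 6), (11, 7), (26, 0), (26, 1), (26, 2), (26, 3), (26, 4), (26, 5), (26, 6), (26, 7), (27, 0), (27, 1), (27, 2), (27, 3), (27, 4), (27, 5), (27, 6), (27, 7)]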